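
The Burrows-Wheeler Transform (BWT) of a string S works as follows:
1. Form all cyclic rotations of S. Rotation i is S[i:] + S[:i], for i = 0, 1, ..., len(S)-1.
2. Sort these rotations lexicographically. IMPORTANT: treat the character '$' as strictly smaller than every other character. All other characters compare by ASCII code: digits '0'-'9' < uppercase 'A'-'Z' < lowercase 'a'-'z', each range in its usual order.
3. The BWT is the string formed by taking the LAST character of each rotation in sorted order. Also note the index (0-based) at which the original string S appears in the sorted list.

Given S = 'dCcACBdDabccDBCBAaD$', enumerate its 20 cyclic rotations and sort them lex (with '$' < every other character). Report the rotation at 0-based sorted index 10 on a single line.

Answer: DBCBAaD$dCcACBdDabcc

Derivation:
All 20 rotations (rotation i = S[i:]+S[:i]):
  rot[0] = dCcACBdDabccDBCBAaD$
  rot[1] = CcACBdDabccDBCBAaD$d
  rot[2] = cACBdDabccDBCBAaD$dC
  rot[3] = ACBdDabccDBCBAaD$dCc
  rot[4] = CBdDabccDBCBAaD$dCcA
  rot[5] = BdDabccDBCBAaD$dCcAC
  rot[6] = dDabccDBCBAaD$dCcACB
  rot[7] = DabccDBCBAaD$dCcACBd
  rot[8] = abccDBCBAaD$dCcACBdD
  rot[9] = bccDBCBAaD$dCcACBdDa
  rot[10] = ccDBCBAaD$dCcACBdDab
  rot[11] = cDBCBAaD$dCcACBdDabc
  rot[12] = DBCBAaD$dCcACBdDabcc
  rot[13] = BCBAaD$dCcACBdDabccD
  rot[14] = CBAaD$dCcACBdDabccDB
  rot[15] = BAaD$dCcACBdDabccDBC
  rot[16] = AaD$dCcACBdDabccDBCB
  rot[17] = aD$dCcACBdDabccDBCBA
  rot[18] = D$dCcACBdDabccDBCBAa
  rot[19] = $dCcACBdDabccDBCBAaD
Sorted (with $ < everything):
  sorted[0] = $dCcACBdDabccDBCBAaD
  sorted[1] = ACBdDabccDBCBAaD$dCc
  sorted[2] = AaD$dCcACBdDabccDBCB
  sorted[3] = BAaD$dCcACBdDabccDBC
  sorted[4] = BCBAaD$dCcACBdDabccD
  sorted[5] = BdDabccDBCBAaD$dCcAC
  sorted[6] = CBAaD$dCcACBdDabccDB
  sorted[7] = CBdDabccDBCBAaD$dCcA
  sorted[8] = CcACBdDabccDBCBAaD$d
  sorted[9] = D$dCcACBdDabccDBCBAa
  sorted[10] = DBCBAaD$dCcACBdDabcc
  sorted[11] = DabccDBCBAaD$dCcACBd
  sorted[12] = aD$dCcACBdDabccDBCBA
  sorted[13] = abccDBCBAaD$dCcACBdD
  sorted[14] = bccDBCBAaD$dCcACBdDa
  sorted[15] = cACBdDabccDBCBAaD$dC
  sorted[16] = cDBCBAaD$dCcACBdDabc
  sorted[17] = ccDBCBAaD$dCcACBdDab
  sorted[18] = dCcACBdDabccDBCBAaD$
  sorted[19] = dDabccDBCBAaD$dCcACB
sorted[10] = DBCBAaD$dCcACBdDabcc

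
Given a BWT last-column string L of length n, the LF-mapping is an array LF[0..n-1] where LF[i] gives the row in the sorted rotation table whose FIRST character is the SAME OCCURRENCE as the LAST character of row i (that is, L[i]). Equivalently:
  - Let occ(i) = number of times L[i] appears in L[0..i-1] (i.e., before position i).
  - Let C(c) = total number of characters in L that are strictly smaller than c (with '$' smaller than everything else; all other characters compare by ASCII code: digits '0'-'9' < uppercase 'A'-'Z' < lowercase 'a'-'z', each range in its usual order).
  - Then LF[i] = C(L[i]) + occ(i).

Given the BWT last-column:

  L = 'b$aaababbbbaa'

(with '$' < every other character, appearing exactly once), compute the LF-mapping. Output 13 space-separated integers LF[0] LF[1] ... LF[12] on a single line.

Answer: 7 0 1 2 3 8 4 9 10 11 12 5 6

Derivation:
Char counts: '$':1, 'a':6, 'b':6
C (first-col start): C('$')=0, C('a')=1, C('b')=7
L[0]='b': occ=0, LF[0]=C('b')+0=7+0=7
L[1]='$': occ=0, LF[1]=C('$')+0=0+0=0
L[2]='a': occ=0, LF[2]=C('a')+0=1+0=1
L[3]='a': occ=1, LF[3]=C('a')+1=1+1=2
L[4]='a': occ=2, LF[4]=C('a')+2=1+2=3
L[5]='b': occ=1, LF[5]=C('b')+1=7+1=8
L[6]='a': occ=3, LF[6]=C('a')+3=1+3=4
L[7]='b': occ=2, LF[7]=C('b')+2=7+2=9
L[8]='b': occ=3, LF[8]=C('b')+3=7+3=10
L[9]='b': occ=4, LF[9]=C('b')+4=7+4=11
L[10]='b': occ=5, LF[10]=C('b')+5=7+5=12
L[11]='a': occ=4, LF[11]=C('a')+4=1+4=5
L[12]='a': occ=5, LF[12]=C('a')+5=1+5=6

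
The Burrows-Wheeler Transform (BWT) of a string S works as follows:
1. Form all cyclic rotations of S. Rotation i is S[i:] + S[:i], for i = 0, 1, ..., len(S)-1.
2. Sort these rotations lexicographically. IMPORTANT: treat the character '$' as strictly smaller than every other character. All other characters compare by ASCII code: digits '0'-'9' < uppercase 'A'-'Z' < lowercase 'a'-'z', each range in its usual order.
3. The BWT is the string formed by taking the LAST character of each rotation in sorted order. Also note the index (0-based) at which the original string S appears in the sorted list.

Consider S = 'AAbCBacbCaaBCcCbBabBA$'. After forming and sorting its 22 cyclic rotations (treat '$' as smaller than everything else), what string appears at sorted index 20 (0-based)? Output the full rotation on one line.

All 22 rotations (rotation i = S[i:]+S[:i]):
  rot[0] = AAbCBacbCaaBCcCbBabBA$
  rot[1] = AbCBacbCaaBCcCbBabBA$A
  rot[2] = bCBacbCaaBCcCbBabBA$AA
  rot[3] = CBacbCaaBCcCbBabBA$AAb
  rot[4] = BacbCaaBCcCbBabBA$AAbC
  rot[5] = acbCaaBCcCbBabBA$AAbCB
  rot[6] = cbCaaBCcCbBabBA$AAbCBa
  rot[7] = bCaaBCcCbBabBA$AAbCBac
  rot[8] = CaaBCcCbBabBA$AAbCBacb
  rot[9] = aaBCcCbBabBA$AAbCBacbC
  rot[10] = aBCcCbBabBA$AAbCBacbCa
  rot[11] = BCcCbBabBA$AAbCBacbCaa
  rot[12] = CcCbBabBA$AAbCBacbCaaB
  rot[13] = cCbBabBA$AAbCBacbCaaBC
  rot[14] = CbBabBA$AAbCBacbCaaBCc
  rot[15] = bBabBA$AAbCBacbCaaBCcC
  rot[16] = BabBA$AAbCBacbCaaBCcCb
  rot[17] = abBA$AAbCBacbCaaBCcCbB
  rot[18] = bBA$AAbCBacbCaaBCcCbBa
  rot[19] = BA$AAbCBacbCaaBCcCbBab
  rot[20] = A$AAbCBacbCaaBCcCbBabB
  rot[21] = $AAbCBacbCaaBCcCbBabBA
Sorted (with $ < everything):
  sorted[0] = $AAbCBacbCaaBCcCbBabBA
  sorted[1] = A$AAbCBacbCaaBCcCbBabB
  sorted[2] = AAbCBacbCaaBCcCbBabBA$
  sorted[3] = AbCBacbCaaBCcCbBabBA$A
  sorted[4] = BA$AAbCBacbCaaBCcCbBab
  sorted[5] = BCcCbBabBA$AAbCBacbCaa
  sorted[6] = BabBA$AAbCBacbCaaBCcCb
  sorted[7] = BacbCaaBCcCbBabBA$AAbC
  sorted[8] = CBacbCaaBCcCbBabBA$AAb
  sorted[9] = CaaBCcCbBabBA$AAbCBacb
  sorted[10] = CbBabBA$AAbCBacbCaaBCc
  sorted[11] = CcCbBabBA$AAbCBacbCaaB
  sorted[12] = aBCcCbBabBA$AAbCBacbCa
  sorted[13] = aaBCcCbBabBA$AAbCBacbC
  sorted[14] = abBA$AAbCBacbCaaBCcCbB
  sorted[15] = acbCaaBCcCbBabBA$AAbCB
  sorted[16] = bBA$AAbCBacbCaaBCcCbBa
  sorted[17] = bBabBA$AAbCBacbCaaBCcC
  sorted[18] = bCBacbCaaBCcCbBabBA$AA
  sorted[19] = bCaaBCcCbBabBA$AAbCBac
  sorted[20] = cCbBabBA$AAbCBacbCaaBC
  sorted[21] = cbCaaBCcCbBabBA$AAbCBa
sorted[20] = cCbBabBA$AAbCBacbCaaBC

Answer: cCbBabBA$AAbCBacbCaaBC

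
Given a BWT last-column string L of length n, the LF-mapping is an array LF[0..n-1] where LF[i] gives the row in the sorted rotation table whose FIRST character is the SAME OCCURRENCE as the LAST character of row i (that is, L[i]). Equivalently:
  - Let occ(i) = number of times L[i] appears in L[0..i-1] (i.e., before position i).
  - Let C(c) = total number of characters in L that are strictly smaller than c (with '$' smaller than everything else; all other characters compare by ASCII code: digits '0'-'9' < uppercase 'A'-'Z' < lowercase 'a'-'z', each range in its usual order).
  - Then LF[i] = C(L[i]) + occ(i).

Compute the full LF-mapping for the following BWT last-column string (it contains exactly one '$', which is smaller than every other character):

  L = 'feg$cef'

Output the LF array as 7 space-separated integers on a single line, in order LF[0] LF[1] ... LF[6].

Char counts: '$':1, 'c':1, 'e':2, 'f':2, 'g':1
C (first-col start): C('$')=0, C('c')=1, C('e')=2, C('f')=4, C('g')=6
L[0]='f': occ=0, LF[0]=C('f')+0=4+0=4
L[1]='e': occ=0, LF[1]=C('e')+0=2+0=2
L[2]='g': occ=0, LF[2]=C('g')+0=6+0=6
L[3]='$': occ=0, LF[3]=C('$')+0=0+0=0
L[4]='c': occ=0, LF[4]=C('c')+0=1+0=1
L[5]='e': occ=1, LF[5]=C('e')+1=2+1=3
L[6]='f': occ=1, LF[6]=C('f')+1=4+1=5

Answer: 4 2 6 0 1 3 5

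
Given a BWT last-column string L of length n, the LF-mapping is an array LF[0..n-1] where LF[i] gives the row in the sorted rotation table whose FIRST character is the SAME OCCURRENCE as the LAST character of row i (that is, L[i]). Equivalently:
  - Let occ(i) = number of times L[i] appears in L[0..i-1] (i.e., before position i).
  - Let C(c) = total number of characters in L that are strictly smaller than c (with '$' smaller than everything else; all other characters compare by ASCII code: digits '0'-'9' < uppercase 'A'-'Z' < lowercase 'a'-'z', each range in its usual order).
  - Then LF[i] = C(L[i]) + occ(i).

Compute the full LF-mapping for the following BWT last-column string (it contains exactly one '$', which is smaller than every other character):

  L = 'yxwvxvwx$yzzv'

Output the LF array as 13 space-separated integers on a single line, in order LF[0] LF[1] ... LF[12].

Answer: 9 6 4 1 7 2 5 8 0 10 11 12 3

Derivation:
Char counts: '$':1, 'v':3, 'w':2, 'x':3, 'y':2, 'z':2
C (first-col start): C('$')=0, C('v')=1, C('w')=4, C('x')=6, C('y')=9, C('z')=11
L[0]='y': occ=0, LF[0]=C('y')+0=9+0=9
L[1]='x': occ=0, LF[1]=C('x')+0=6+0=6
L[2]='w': occ=0, LF[2]=C('w')+0=4+0=4
L[3]='v': occ=0, LF[3]=C('v')+0=1+0=1
L[4]='x': occ=1, LF[4]=C('x')+1=6+1=7
L[5]='v': occ=1, LF[5]=C('v')+1=1+1=2
L[6]='w': occ=1, LF[6]=C('w')+1=4+1=5
L[7]='x': occ=2, LF[7]=C('x')+2=6+2=8
L[8]='$': occ=0, LF[8]=C('$')+0=0+0=0
L[9]='y': occ=1, LF[9]=C('y')+1=9+1=10
L[10]='z': occ=0, LF[10]=C('z')+0=11+0=11
L[11]='z': occ=1, LF[11]=C('z')+1=11+1=12
L[12]='v': occ=2, LF[12]=C('v')+2=1+2=3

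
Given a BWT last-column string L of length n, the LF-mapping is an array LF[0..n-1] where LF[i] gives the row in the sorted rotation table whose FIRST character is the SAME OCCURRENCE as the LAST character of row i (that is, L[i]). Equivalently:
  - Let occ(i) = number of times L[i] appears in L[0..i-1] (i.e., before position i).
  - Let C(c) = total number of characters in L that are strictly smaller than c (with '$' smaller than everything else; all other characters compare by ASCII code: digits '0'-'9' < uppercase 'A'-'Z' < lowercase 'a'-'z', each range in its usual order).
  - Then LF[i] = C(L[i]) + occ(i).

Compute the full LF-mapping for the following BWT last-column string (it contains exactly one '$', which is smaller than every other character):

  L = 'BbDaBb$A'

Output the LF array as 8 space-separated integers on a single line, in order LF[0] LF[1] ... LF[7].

Char counts: '$':1, 'A':1, 'B':2, 'D':1, 'a':1, 'b':2
C (first-col start): C('$')=0, C('A')=1, C('B')=2, C('D')=4, C('a')=5, C('b')=6
L[0]='B': occ=0, LF[0]=C('B')+0=2+0=2
L[1]='b': occ=0, LF[1]=C('b')+0=6+0=6
L[2]='D': occ=0, LF[2]=C('D')+0=4+0=4
L[3]='a': occ=0, LF[3]=C('a')+0=5+0=5
L[4]='B': occ=1, LF[4]=C('B')+1=2+1=3
L[5]='b': occ=1, LF[5]=C('b')+1=6+1=7
L[6]='$': occ=0, LF[6]=C('$')+0=0+0=0
L[7]='A': occ=0, LF[7]=C('A')+0=1+0=1

Answer: 2 6 4 5 3 7 0 1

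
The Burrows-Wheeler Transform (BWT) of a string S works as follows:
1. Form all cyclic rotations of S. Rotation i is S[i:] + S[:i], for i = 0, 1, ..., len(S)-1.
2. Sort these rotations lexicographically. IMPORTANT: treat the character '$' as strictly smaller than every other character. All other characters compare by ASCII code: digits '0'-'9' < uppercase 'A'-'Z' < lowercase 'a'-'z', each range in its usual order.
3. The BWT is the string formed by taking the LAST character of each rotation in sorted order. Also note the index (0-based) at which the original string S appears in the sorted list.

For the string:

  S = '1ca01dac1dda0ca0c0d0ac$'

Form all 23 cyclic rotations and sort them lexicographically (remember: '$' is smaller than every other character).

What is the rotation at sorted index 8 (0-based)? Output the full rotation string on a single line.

Answer: 1dda0ca0c0d0ac$1ca01dac

Derivation:
All 23 rotations (rotation i = S[i:]+S[:i]):
  rot[0] = 1ca01dac1dda0ca0c0d0ac$
  rot[1] = ca01dac1dda0ca0c0d0ac$1
  rot[2] = a01dac1dda0ca0c0d0ac$1c
  rot[3] = 01dac1dda0ca0c0d0ac$1ca
  rot[4] = 1dac1dda0ca0c0d0ac$1ca0
  rot[5] = dac1dda0ca0c0d0ac$1ca01
  rot[6] = ac1dda0ca0c0d0ac$1ca01d
  rot[7] = c1dda0ca0c0d0ac$1ca01da
  rot[8] = 1dda0ca0c0d0ac$1ca01dac
  rot[9] = dda0ca0c0d0ac$1ca01dac1
  rot[10] = da0ca0c0d0ac$1ca01dac1d
  rot[11] = a0ca0c0d0ac$1ca01dac1dd
  rot[12] = 0ca0c0d0ac$1ca01dac1dda
  rot[13] = ca0c0d0ac$1ca01dac1dda0
  rot[14] = a0c0d0ac$1ca01dac1dda0c
  rot[15] = 0c0d0ac$1ca01dac1dda0ca
  rot[16] = c0d0ac$1ca01dac1dda0ca0
  rot[17] = 0d0ac$1ca01dac1dda0ca0c
  rot[18] = d0ac$1ca01dac1dda0ca0c0
  rot[19] = 0ac$1ca01dac1dda0ca0c0d
  rot[20] = ac$1ca01dac1dda0ca0c0d0
  rot[21] = c$1ca01dac1dda0ca0c0d0a
  rot[22] = $1ca01dac1dda0ca0c0d0ac
Sorted (with $ < everything):
  sorted[0] = $1ca01dac1dda0ca0c0d0ac
  sorted[1] = 01dac1dda0ca0c0d0ac$1ca
  sorted[2] = 0ac$1ca01dac1dda0ca0c0d
  sorted[3] = 0c0d0ac$1ca01dac1dda0ca
  sorted[4] = 0ca0c0d0ac$1ca01dac1dda
  sorted[5] = 0d0ac$1ca01dac1dda0ca0c
  sorted[6] = 1ca01dac1dda0ca0c0d0ac$
  sorted[7] = 1dac1dda0ca0c0d0ac$1ca0
  sorted[8] = 1dda0ca0c0d0ac$1ca01dac
  sorted[9] = a01dac1dda0ca0c0d0ac$1c
  sorted[10] = a0c0d0ac$1ca01dac1dda0c
  sorted[11] = a0ca0c0d0ac$1ca01dac1dd
  sorted[12] = ac$1ca01dac1dda0ca0c0d0
  sorted[13] = ac1dda0ca0c0d0ac$1ca01d
  sorted[14] = c$1ca01dac1dda0ca0c0d0a
  sorted[15] = c0d0ac$1ca01dac1dda0ca0
  sorted[16] = c1dda0ca0c0d0ac$1ca01da
  sorted[17] = ca01dac1dda0ca0c0d0ac$1
  sorted[18] = ca0c0d0ac$1ca01dac1dda0
  sorted[19] = d0ac$1ca01dac1dda0ca0c0
  sorted[20] = da0ca0c0d0ac$1ca01dac1d
  sorted[21] = dac1dda0ca0c0d0ac$1ca01
  sorted[22] = dda0ca0c0d0ac$1ca01dac1
sorted[8] = 1dda0ca0c0d0ac$1ca01dac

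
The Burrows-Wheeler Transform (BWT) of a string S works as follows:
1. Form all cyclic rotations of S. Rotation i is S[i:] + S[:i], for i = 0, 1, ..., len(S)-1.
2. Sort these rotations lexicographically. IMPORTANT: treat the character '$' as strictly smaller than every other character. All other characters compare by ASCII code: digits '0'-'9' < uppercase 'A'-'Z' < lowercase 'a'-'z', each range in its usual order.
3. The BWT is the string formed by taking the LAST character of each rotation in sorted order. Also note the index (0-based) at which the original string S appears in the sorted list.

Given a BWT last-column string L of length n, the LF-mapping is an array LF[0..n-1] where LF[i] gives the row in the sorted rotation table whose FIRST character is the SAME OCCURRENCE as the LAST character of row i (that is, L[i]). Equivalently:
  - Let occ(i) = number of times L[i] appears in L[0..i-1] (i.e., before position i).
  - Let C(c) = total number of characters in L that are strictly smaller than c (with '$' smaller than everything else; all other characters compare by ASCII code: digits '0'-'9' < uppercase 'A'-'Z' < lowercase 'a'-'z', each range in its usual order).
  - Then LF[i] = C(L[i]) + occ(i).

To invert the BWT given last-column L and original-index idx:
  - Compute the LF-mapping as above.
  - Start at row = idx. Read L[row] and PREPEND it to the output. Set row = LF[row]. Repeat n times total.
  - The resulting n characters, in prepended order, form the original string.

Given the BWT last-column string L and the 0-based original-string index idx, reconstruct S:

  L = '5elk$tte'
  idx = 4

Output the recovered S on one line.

LF mapping: 1 2 5 4 0 6 7 3
Walk LF starting at row 4, prepending L[row]:
  step 1: row=4, L[4]='$', prepend. Next row=LF[4]=0
  step 2: row=0, L[0]='5', prepend. Next row=LF[0]=1
  step 3: row=1, L[1]='e', prepend. Next row=LF[1]=2
  step 4: row=2, L[2]='l', prepend. Next row=LF[2]=5
  step 5: row=5, L[5]='t', prepend. Next row=LF[5]=6
  step 6: row=6, L[6]='t', prepend. Next row=LF[6]=7
  step 7: row=7, L[7]='e', prepend. Next row=LF[7]=3
  step 8: row=3, L[3]='k', prepend. Next row=LF[3]=4
Reversed output: kettle5$

Answer: kettle5$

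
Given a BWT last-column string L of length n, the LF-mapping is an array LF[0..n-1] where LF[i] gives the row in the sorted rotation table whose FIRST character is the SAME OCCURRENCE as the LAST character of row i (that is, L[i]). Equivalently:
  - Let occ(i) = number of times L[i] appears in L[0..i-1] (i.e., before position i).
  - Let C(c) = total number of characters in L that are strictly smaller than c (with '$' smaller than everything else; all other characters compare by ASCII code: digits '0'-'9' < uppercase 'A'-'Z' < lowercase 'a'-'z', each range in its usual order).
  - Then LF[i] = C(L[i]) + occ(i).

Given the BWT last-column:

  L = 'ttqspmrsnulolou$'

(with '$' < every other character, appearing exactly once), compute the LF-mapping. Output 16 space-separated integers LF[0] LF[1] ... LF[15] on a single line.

Char counts: '$':1, 'l':2, 'm':1, 'n':1, 'o':2, 'p':1, 'q':1, 'r':1, 's':2, 't':2, 'u':2
C (first-col start): C('$')=0, C('l')=1, C('m')=3, C('n')=4, C('o')=5, C('p')=7, C('q')=8, C('r')=9, C('s')=10, C('t')=12, C('u')=14
L[0]='t': occ=0, LF[0]=C('t')+0=12+0=12
L[1]='t': occ=1, LF[1]=C('t')+1=12+1=13
L[2]='q': occ=0, LF[2]=C('q')+0=8+0=8
L[3]='s': occ=0, LF[3]=C('s')+0=10+0=10
L[4]='p': occ=0, LF[4]=C('p')+0=7+0=7
L[5]='m': occ=0, LF[5]=C('m')+0=3+0=3
L[6]='r': occ=0, LF[6]=C('r')+0=9+0=9
L[7]='s': occ=1, LF[7]=C('s')+1=10+1=11
L[8]='n': occ=0, LF[8]=C('n')+0=4+0=4
L[9]='u': occ=0, LF[9]=C('u')+0=14+0=14
L[10]='l': occ=0, LF[10]=C('l')+0=1+0=1
L[11]='o': occ=0, LF[11]=C('o')+0=5+0=5
L[12]='l': occ=1, LF[12]=C('l')+1=1+1=2
L[13]='o': occ=1, LF[13]=C('o')+1=5+1=6
L[14]='u': occ=1, LF[14]=C('u')+1=14+1=15
L[15]='$': occ=0, LF[15]=C('$')+0=0+0=0

Answer: 12 13 8 10 7 3 9 11 4 14 1 5 2 6 15 0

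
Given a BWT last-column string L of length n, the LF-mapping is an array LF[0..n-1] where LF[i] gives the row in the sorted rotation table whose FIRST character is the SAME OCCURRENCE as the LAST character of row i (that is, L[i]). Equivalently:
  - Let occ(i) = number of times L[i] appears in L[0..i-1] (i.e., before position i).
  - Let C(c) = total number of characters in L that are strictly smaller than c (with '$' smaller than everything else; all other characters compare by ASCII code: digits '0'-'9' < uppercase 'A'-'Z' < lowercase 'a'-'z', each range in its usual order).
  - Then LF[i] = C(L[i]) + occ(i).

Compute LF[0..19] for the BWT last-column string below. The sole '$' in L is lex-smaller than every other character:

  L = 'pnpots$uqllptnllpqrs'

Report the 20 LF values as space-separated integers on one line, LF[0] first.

Char counts: '$':1, 'l':4, 'n':2, 'o':1, 'p':4, 'q':2, 'r':1, 's':2, 't':2, 'u':1
C (first-col start): C('$')=0, C('l')=1, C('n')=5, C('o')=7, C('p')=8, C('q')=12, C('r')=14, C('s')=15, C('t')=17, C('u')=19
L[0]='p': occ=0, LF[0]=C('p')+0=8+0=8
L[1]='n': occ=0, LF[1]=C('n')+0=5+0=5
L[2]='p': occ=1, LF[2]=C('p')+1=8+1=9
L[3]='o': occ=0, LF[3]=C('o')+0=7+0=7
L[4]='t': occ=0, LF[4]=C('t')+0=17+0=17
L[5]='s': occ=0, LF[5]=C('s')+0=15+0=15
L[6]='$': occ=0, LF[6]=C('$')+0=0+0=0
L[7]='u': occ=0, LF[7]=C('u')+0=19+0=19
L[8]='q': occ=0, LF[8]=C('q')+0=12+0=12
L[9]='l': occ=0, LF[9]=C('l')+0=1+0=1
L[10]='l': occ=1, LF[10]=C('l')+1=1+1=2
L[11]='p': occ=2, LF[11]=C('p')+2=8+2=10
L[12]='t': occ=1, LF[12]=C('t')+1=17+1=18
L[13]='n': occ=1, LF[13]=C('n')+1=5+1=6
L[14]='l': occ=2, LF[14]=C('l')+2=1+2=3
L[15]='l': occ=3, LF[15]=C('l')+3=1+3=4
L[16]='p': occ=3, LF[16]=C('p')+3=8+3=11
L[17]='q': occ=1, LF[17]=C('q')+1=12+1=13
L[18]='r': occ=0, LF[18]=C('r')+0=14+0=14
L[19]='s': occ=1, LF[19]=C('s')+1=15+1=16

Answer: 8 5 9 7 17 15 0 19 12 1 2 10 18 6 3 4 11 13 14 16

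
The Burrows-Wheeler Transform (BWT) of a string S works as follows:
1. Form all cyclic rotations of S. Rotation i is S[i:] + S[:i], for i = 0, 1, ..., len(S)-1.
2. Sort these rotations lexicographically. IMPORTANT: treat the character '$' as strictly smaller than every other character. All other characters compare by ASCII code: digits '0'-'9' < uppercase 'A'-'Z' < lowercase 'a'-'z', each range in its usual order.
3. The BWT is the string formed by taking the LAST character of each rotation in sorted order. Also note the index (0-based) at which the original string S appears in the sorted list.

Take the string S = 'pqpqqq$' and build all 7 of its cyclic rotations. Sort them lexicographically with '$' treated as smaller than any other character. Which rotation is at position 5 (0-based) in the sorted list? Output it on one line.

Answer: qq$pqpq

Derivation:
All 7 rotations (rotation i = S[i:]+S[:i]):
  rot[0] = pqpqqq$
  rot[1] = qpqqq$p
  rot[2] = pqqq$pq
  rot[3] = qqq$pqp
  rot[4] = qq$pqpq
  rot[5] = q$pqpqq
  rot[6] = $pqpqqq
Sorted (with $ < everything):
  sorted[0] = $pqpqqq
  sorted[1] = pqpqqq$
  sorted[2] = pqqq$pq
  sorted[3] = q$pqpqq
  sorted[4] = qpqqq$p
  sorted[5] = qq$pqpq
  sorted[6] = qqq$pqp
sorted[5] = qq$pqpq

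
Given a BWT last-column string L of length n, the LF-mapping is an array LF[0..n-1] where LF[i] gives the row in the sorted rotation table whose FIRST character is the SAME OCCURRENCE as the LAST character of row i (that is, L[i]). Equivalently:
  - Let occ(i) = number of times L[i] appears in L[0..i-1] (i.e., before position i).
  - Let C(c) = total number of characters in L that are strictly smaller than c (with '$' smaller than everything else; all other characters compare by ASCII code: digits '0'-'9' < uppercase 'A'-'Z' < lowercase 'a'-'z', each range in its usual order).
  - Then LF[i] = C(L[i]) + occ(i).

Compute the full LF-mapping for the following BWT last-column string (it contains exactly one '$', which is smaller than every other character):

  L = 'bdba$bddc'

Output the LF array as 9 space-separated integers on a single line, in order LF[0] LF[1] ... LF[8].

Answer: 2 6 3 1 0 4 7 8 5

Derivation:
Char counts: '$':1, 'a':1, 'b':3, 'c':1, 'd':3
C (first-col start): C('$')=0, C('a')=1, C('b')=2, C('c')=5, C('d')=6
L[0]='b': occ=0, LF[0]=C('b')+0=2+0=2
L[1]='d': occ=0, LF[1]=C('d')+0=6+0=6
L[2]='b': occ=1, LF[2]=C('b')+1=2+1=3
L[3]='a': occ=0, LF[3]=C('a')+0=1+0=1
L[4]='$': occ=0, LF[4]=C('$')+0=0+0=0
L[5]='b': occ=2, LF[5]=C('b')+2=2+2=4
L[6]='d': occ=1, LF[6]=C('d')+1=6+1=7
L[7]='d': occ=2, LF[7]=C('d')+2=6+2=8
L[8]='c': occ=0, LF[8]=C('c')+0=5+0=5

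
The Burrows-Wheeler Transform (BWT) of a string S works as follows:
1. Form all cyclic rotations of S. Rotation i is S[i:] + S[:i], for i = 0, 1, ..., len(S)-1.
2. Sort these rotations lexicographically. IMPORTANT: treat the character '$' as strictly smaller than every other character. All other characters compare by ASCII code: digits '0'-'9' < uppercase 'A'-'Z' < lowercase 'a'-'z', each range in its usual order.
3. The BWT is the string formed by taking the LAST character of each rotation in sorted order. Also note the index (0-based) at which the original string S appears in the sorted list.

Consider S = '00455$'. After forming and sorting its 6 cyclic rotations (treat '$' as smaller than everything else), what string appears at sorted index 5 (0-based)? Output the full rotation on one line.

Answer: 55$004

Derivation:
All 6 rotations (rotation i = S[i:]+S[:i]):
  rot[0] = 00455$
  rot[1] = 0455$0
  rot[2] = 455$00
  rot[3] = 55$004
  rot[4] = 5$0045
  rot[5] = $00455
Sorted (with $ < everything):
  sorted[0] = $00455
  sorted[1] = 00455$
  sorted[2] = 0455$0
  sorted[3] = 455$00
  sorted[4] = 5$0045
  sorted[5] = 55$004
sorted[5] = 55$004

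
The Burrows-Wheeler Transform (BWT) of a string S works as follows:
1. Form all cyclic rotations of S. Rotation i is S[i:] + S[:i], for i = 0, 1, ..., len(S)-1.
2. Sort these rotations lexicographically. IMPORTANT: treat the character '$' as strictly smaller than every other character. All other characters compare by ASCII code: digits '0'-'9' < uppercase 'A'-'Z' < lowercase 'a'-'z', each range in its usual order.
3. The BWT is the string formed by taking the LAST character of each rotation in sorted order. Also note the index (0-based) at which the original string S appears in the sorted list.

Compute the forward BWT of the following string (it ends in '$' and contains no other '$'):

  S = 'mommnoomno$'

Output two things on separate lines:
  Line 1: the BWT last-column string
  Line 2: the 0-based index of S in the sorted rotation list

All 11 rotations (rotation i = S[i:]+S[:i]):
  rot[0] = mommnoomno$
  rot[1] = ommnoomno$m
  rot[2] = mmnoomno$mo
  rot[3] = mnoomno$mom
  rot[4] = noomno$momm
  rot[5] = oomno$mommn
  rot[6] = omno$mommno
  rot[7] = mno$mommnoo
  rot[8] = no$mommnoom
  rot[9] = o$mommnoomn
  rot[10] = $mommnoomno
Sorted (with $ < everything):
  sorted[0] = $mommnoomno  (last char: 'o')
  sorted[1] = mmnoomno$mo  (last char: 'o')
  sorted[2] = mno$mommnoo  (last char: 'o')
  sorted[3] = mnoomno$mom  (last char: 'm')
  sorted[4] = mommnoomno$  (last char: '$')
  sorted[5] = no$mommnoom  (last char: 'm')
  sorted[6] = noomno$momm  (last char: 'm')
  sorted[7] = o$mommnoomn  (last char: 'n')
  sorted[8] = ommnoomno$m  (last char: 'm')
  sorted[9] = omno$mommno  (last char: 'o')
  sorted[10] = oomno$mommn  (last char: 'n')
Last column: ooom$mmnmon
Original string S is at sorted index 4

Answer: ooom$mmnmon
4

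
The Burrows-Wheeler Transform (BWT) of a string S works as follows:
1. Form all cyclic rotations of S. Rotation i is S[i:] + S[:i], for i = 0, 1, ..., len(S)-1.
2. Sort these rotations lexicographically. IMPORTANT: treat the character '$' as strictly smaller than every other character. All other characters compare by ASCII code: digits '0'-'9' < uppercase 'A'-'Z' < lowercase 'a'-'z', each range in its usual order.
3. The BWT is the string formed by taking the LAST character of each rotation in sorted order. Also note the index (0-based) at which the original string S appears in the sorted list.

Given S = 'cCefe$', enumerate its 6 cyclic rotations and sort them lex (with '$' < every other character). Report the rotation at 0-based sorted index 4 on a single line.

Answer: efe$cC

Derivation:
All 6 rotations (rotation i = S[i:]+S[:i]):
  rot[0] = cCefe$
  rot[1] = Cefe$c
  rot[2] = efe$cC
  rot[3] = fe$cCe
  rot[4] = e$cCef
  rot[5] = $cCefe
Sorted (with $ < everything):
  sorted[0] = $cCefe
  sorted[1] = Cefe$c
  sorted[2] = cCefe$
  sorted[3] = e$cCef
  sorted[4] = efe$cC
  sorted[5] = fe$cCe
sorted[4] = efe$cC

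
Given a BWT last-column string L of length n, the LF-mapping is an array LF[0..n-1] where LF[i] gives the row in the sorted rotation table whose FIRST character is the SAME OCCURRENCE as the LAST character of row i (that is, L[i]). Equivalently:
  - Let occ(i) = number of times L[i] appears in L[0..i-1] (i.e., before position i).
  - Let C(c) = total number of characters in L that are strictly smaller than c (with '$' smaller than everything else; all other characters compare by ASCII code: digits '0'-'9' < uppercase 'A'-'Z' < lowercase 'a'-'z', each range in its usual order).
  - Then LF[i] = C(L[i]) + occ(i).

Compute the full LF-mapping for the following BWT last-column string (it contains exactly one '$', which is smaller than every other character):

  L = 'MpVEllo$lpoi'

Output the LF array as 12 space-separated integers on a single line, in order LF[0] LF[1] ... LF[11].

Char counts: '$':1, 'E':1, 'M':1, 'V':1, 'i':1, 'l':3, 'o':2, 'p':2
C (first-col start): C('$')=0, C('E')=1, C('M')=2, C('V')=3, C('i')=4, C('l')=5, C('o')=8, C('p')=10
L[0]='M': occ=0, LF[0]=C('M')+0=2+0=2
L[1]='p': occ=0, LF[1]=C('p')+0=10+0=10
L[2]='V': occ=0, LF[2]=C('V')+0=3+0=3
L[3]='E': occ=0, LF[3]=C('E')+0=1+0=1
L[4]='l': occ=0, LF[4]=C('l')+0=5+0=5
L[5]='l': occ=1, LF[5]=C('l')+1=5+1=6
L[6]='o': occ=0, LF[6]=C('o')+0=8+0=8
L[7]='$': occ=0, LF[7]=C('$')+0=0+0=0
L[8]='l': occ=2, LF[8]=C('l')+2=5+2=7
L[9]='p': occ=1, LF[9]=C('p')+1=10+1=11
L[10]='o': occ=1, LF[10]=C('o')+1=8+1=9
L[11]='i': occ=0, LF[11]=C('i')+0=4+0=4

Answer: 2 10 3 1 5 6 8 0 7 11 9 4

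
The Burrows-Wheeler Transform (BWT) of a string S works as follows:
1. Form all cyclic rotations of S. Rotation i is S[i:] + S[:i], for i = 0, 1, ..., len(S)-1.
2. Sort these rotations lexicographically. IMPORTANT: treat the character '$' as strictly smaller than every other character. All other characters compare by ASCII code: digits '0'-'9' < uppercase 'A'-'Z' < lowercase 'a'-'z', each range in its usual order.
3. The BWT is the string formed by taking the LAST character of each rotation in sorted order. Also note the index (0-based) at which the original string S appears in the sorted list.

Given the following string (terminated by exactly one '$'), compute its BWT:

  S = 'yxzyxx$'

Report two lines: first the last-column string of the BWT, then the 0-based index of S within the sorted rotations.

All 7 rotations (rotation i = S[i:]+S[:i]):
  rot[0] = yxzyxx$
  rot[1] = xzyxx$y
  rot[2] = zyxx$yx
  rot[3] = yxx$yxz
  rot[4] = xx$yxzy
  rot[5] = x$yxzyx
  rot[6] = $yxzyxx
Sorted (with $ < everything):
  sorted[0] = $yxzyxx  (last char: 'x')
  sorted[1] = x$yxzyx  (last char: 'x')
  sorted[2] = xx$yxzy  (last char: 'y')
  sorted[3] = xzyxx$y  (last char: 'y')
  sorted[4] = yxx$yxz  (last char: 'z')
  sorted[5] = yxzyxx$  (last char: '$')
  sorted[6] = zyxx$yx  (last char: 'x')
Last column: xxyyz$x
Original string S is at sorted index 5

Answer: xxyyz$x
5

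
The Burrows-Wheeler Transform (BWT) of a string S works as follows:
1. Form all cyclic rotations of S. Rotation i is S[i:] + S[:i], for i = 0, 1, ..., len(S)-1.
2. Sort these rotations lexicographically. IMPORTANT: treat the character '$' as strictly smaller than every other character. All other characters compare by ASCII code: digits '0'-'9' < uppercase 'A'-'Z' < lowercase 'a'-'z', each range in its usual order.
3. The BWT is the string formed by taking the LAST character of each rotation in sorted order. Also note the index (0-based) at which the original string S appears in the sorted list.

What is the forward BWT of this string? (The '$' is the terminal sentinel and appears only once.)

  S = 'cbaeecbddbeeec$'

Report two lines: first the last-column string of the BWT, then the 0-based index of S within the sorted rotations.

Answer: cbccde$edbeeeab
6

Derivation:
All 15 rotations (rotation i = S[i:]+S[:i]):
  rot[0] = cbaeecbddbeeec$
  rot[1] = baeecbddbeeec$c
  rot[2] = aeecbddbeeec$cb
  rot[3] = eecbddbeeec$cba
  rot[4] = ecbddbeeec$cbae
  rot[5] = cbddbeeec$cbaee
  rot[6] = bddbeeec$cbaeec
  rot[7] = ddbeeec$cbaeecb
  rot[8] = dbeeec$cbaeecbd
  rot[9] = beeec$cbaeecbdd
  rot[10] = eeec$cbaeecbddb
  rot[11] = eec$cbaeecbddbe
  rot[12] = ec$cbaeecbddbee
  rot[13] = c$cbaeecbddbeee
  rot[14] = $cbaeecbddbeeec
Sorted (with $ < everything):
  sorted[0] = $cbaeecbddbeeec  (last char: 'c')
  sorted[1] = aeecbddbeeec$cb  (last char: 'b')
  sorted[2] = baeecbddbeeec$c  (last char: 'c')
  sorted[3] = bddbeeec$cbaeec  (last char: 'c')
  sorted[4] = beeec$cbaeecbdd  (last char: 'd')
  sorted[5] = c$cbaeecbddbeee  (last char: 'e')
  sorted[6] = cbaeecbddbeeec$  (last char: '$')
  sorted[7] = cbddbeeec$cbaee  (last char: 'e')
  sorted[8] = dbeeec$cbaeecbd  (last char: 'd')
  sorted[9] = ddbeeec$cbaeecb  (last char: 'b')
  sorted[10] = ec$cbaeecbddbee  (last char: 'e')
  sorted[11] = ecbddbeeec$cbae  (last char: 'e')
  sorted[12] = eec$cbaeecbddbe  (last char: 'e')
  sorted[13] = eecbddbeeec$cba  (last char: 'a')
  sorted[14] = eeec$cbaeecbddb  (last char: 'b')
Last column: cbccde$edbeeeab
Original string S is at sorted index 6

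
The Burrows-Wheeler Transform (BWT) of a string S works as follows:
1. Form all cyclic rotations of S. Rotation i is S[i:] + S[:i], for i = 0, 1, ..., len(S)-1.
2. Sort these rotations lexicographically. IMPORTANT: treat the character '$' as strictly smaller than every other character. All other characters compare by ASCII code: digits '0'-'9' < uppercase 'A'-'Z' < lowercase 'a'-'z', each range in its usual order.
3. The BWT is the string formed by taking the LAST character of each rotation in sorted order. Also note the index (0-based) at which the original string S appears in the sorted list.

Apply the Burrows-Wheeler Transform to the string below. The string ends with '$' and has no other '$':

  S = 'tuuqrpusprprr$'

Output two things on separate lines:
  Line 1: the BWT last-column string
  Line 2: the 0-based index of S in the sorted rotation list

All 14 rotations (rotation i = S[i:]+S[:i]):
  rot[0] = tuuqrpusprprr$
  rot[1] = uuqrpusprprr$t
  rot[2] = uqrpusprprr$tu
  rot[3] = qrpusprprr$tuu
  rot[4] = rpusprprr$tuuq
  rot[5] = pusprprr$tuuqr
  rot[6] = usprprr$tuuqrp
  rot[7] = sprprr$tuuqrpu
  rot[8] = prprr$tuuqrpus
  rot[9] = rprr$tuuqrpusp
  rot[10] = prr$tuuqrpuspr
  rot[11] = rr$tuuqrpusprp
  rot[12] = r$tuuqrpusprpr
  rot[13] = $tuuqrpusprprr
Sorted (with $ < everything):
  sorted[0] = $tuuqrpusprprr  (last char: 'r')
  sorted[1] = prprr$tuuqrpus  (last char: 's')
  sorted[2] = prr$tuuqrpuspr  (last char: 'r')
  sorted[3] = pusprprr$tuuqr  (last char: 'r')
  sorted[4] = qrpusprprr$tuu  (last char: 'u')
  sorted[5] = r$tuuqrpusprpr  (last char: 'r')
  sorted[6] = rprr$tuuqrpusp  (last char: 'p')
  sorted[7] = rpusprprr$tuuq  (last char: 'q')
  sorted[8] = rr$tuuqrpusprp  (last char: 'p')
  sorted[9] = sprprr$tuuqrpu  (last char: 'u')
  sorted[10] = tuuqrpusprprr$  (last char: '$')
  sorted[11] = uqrpusprprr$tu  (last char: 'u')
  sorted[12] = usprprr$tuuqrp  (last char: 'p')
  sorted[13] = uuqrpusprprr$t  (last char: 't')
Last column: rsrrurpqpu$upt
Original string S is at sorted index 10

Answer: rsrrurpqpu$upt
10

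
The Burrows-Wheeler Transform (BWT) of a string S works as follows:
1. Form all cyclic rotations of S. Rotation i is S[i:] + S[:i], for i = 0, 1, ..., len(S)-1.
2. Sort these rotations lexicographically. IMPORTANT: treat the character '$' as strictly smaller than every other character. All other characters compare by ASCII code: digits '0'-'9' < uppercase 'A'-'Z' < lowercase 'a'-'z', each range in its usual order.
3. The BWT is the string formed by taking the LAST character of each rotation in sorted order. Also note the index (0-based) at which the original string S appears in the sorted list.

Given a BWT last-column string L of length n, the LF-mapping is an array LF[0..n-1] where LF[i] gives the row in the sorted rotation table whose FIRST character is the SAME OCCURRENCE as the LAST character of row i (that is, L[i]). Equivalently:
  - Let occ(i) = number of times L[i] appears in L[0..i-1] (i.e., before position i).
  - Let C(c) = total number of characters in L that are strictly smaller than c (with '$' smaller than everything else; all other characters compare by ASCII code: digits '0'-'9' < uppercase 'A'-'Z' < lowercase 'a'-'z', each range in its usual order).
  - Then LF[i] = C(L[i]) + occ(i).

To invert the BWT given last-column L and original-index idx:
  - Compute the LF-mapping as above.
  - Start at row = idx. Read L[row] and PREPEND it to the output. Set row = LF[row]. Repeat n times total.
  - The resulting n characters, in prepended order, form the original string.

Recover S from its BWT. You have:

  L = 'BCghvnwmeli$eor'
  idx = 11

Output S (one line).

LF mapping: 1 2 5 6 13 10 14 9 3 8 7 0 4 11 12
Walk LF starting at row 11, prepending L[row]:
  step 1: row=11, L[11]='$', prepend. Next row=LF[11]=0
  step 2: row=0, L[0]='B', prepend. Next row=LF[0]=1
  step 3: row=1, L[1]='C', prepend. Next row=LF[1]=2
  step 4: row=2, L[2]='g', prepend. Next row=LF[2]=5
  step 5: row=5, L[5]='n', prepend. Next row=LF[5]=10
  step 6: row=10, L[10]='i', prepend. Next row=LF[10]=7
  step 7: row=7, L[7]='m', prepend. Next row=LF[7]=9
  step 8: row=9, L[9]='l', prepend. Next row=LF[9]=8
  step 9: row=8, L[8]='e', prepend. Next row=LF[8]=3
  step 10: row=3, L[3]='h', prepend. Next row=LF[3]=6
  step 11: row=6, L[6]='w', prepend. Next row=LF[6]=14
  step 12: row=14, L[14]='r', prepend. Next row=LF[14]=12
  step 13: row=12, L[12]='e', prepend. Next row=LF[12]=4
  step 14: row=4, L[4]='v', prepend. Next row=LF[4]=13
  step 15: row=13, L[13]='o', prepend. Next row=LF[13]=11
Reversed output: overwhelmingCB$

Answer: overwhelmingCB$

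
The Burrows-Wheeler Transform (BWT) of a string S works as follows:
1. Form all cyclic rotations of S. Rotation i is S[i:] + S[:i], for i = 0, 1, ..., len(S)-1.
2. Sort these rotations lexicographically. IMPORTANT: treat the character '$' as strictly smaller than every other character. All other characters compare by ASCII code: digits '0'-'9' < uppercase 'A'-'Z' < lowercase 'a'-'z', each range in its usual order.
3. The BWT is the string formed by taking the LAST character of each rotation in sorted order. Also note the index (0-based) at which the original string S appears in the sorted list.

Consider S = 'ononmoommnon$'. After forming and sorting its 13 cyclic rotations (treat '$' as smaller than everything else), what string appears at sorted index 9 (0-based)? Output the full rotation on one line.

All 13 rotations (rotation i = S[i:]+S[:i]):
  rot[0] = ononmoommnon$
  rot[1] = nonmoommnon$o
  rot[2] = onmoommnon$on
  rot[3] = nmoommnon$ono
  rot[4] = moommnon$onon
  rot[5] = oommnon$ononm
  rot[6] = ommnon$ononmo
  rot[7] = mmnon$ononmoo
  rot[8] = mnon$ononmoom
  rot[9] = non$ononmoomm
  rot[10] = on$ononmoommn
  rot[11] = n$ononmoommno
  rot[12] = $ononmoommnon
Sorted (with $ < everything):
  sorted[0] = $ononmoommnon
  sorted[1] = mmnon$ononmoo
  sorted[2] = mnon$ononmoom
  sorted[3] = moommnon$onon
  sorted[4] = n$ononmoommno
  sorted[5] = nmoommnon$ono
  sorted[6] = non$ononmoomm
  sorted[7] = nonmoommnon$o
  sorted[8] = ommnon$ononmo
  sorted[9] = on$ononmoommn
  sorted[10] = onmoommnon$on
  sorted[11] = ononmoommnon$
  sorted[12] = oommnon$ononm
sorted[9] = on$ononmoommn

Answer: on$ononmoommn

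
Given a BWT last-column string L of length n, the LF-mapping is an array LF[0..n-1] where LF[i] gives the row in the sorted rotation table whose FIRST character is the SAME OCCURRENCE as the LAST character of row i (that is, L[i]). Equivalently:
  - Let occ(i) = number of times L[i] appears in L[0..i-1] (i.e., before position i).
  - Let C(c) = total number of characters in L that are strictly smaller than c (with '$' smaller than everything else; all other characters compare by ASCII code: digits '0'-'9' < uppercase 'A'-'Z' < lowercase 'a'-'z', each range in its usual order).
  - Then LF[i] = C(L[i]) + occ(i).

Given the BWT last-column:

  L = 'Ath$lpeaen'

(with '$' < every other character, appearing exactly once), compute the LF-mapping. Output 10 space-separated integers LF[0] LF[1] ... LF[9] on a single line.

Char counts: '$':1, 'A':1, 'a':1, 'e':2, 'h':1, 'l':1, 'n':1, 'p':1, 't':1
C (first-col start): C('$')=0, C('A')=1, C('a')=2, C('e')=3, C('h')=5, C('l')=6, C('n')=7, C('p')=8, C('t')=9
L[0]='A': occ=0, LF[0]=C('A')+0=1+0=1
L[1]='t': occ=0, LF[1]=C('t')+0=9+0=9
L[2]='h': occ=0, LF[2]=C('h')+0=5+0=5
L[3]='$': occ=0, LF[3]=C('$')+0=0+0=0
L[4]='l': occ=0, LF[4]=C('l')+0=6+0=6
L[5]='p': occ=0, LF[5]=C('p')+0=8+0=8
L[6]='e': occ=0, LF[6]=C('e')+0=3+0=3
L[7]='a': occ=0, LF[7]=C('a')+0=2+0=2
L[8]='e': occ=1, LF[8]=C('e')+1=3+1=4
L[9]='n': occ=0, LF[9]=C('n')+0=7+0=7

Answer: 1 9 5 0 6 8 3 2 4 7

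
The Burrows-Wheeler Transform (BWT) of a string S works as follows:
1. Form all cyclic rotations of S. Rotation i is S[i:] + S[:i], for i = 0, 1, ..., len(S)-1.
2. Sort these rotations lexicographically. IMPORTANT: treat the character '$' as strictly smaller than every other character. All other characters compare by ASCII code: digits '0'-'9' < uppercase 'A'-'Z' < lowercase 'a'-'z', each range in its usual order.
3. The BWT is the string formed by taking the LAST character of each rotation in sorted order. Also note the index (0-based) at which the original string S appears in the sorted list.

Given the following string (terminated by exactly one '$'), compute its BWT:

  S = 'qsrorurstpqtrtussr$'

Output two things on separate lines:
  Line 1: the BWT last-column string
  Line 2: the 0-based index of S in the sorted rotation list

All 19 rotations (rotation i = S[i:]+S[:i]):
  rot[0] = qsrorurstpqtrtussr$
  rot[1] = srorurstpqtrtussr$q
  rot[2] = rorurstpqtrtussr$qs
  rot[3] = orurstpqtrtussr$qsr
  rot[4] = rurstpqtrtussr$qsro
  rot[5] = urstpqtrtussr$qsror
  rot[6] = rstpqtrtussr$qsroru
  rot[7] = stpqtrtussr$qsrorur
  rot[8] = tpqtrtussr$qsrorurs
  rot[9] = pqtrtussr$qsrorurst
  rot[10] = qtrtussr$qsrorurstp
  rot[11] = trtussr$qsrorurstpq
  rot[12] = rtussr$qsrorurstpqt
  rot[13] = tussr$qsrorurstpqtr
  rot[14] = ussr$qsrorurstpqtrt
  rot[15] = ssr$qsrorurstpqtrtu
  rot[16] = sr$qsrorurstpqtrtus
  rot[17] = r$qsrorurstpqtrtuss
  rot[18] = $qsrorurstpqtrtussr
Sorted (with $ < everything):
  sorted[0] = $qsrorurstpqtrtussr  (last char: 'r')
  sorted[1] = orurstpqtrtussr$qsr  (last char: 'r')
  sorted[2] = pqtrtussr$qsrorurst  (last char: 't')
  sorted[3] = qsrorurstpqtrtussr$  (last char: '$')
  sorted[4] = qtrtussr$qsrorurstp  (last char: 'p')
  sorted[5] = r$qsrorurstpqtrtuss  (last char: 's')
  sorted[6] = rorurstpqtrtussr$qs  (last char: 's')
  sorted[7] = rstpqtrtussr$qsroru  (last char: 'u')
  sorted[8] = rtussr$qsrorurstpqt  (last char: 't')
  sorted[9] = rurstpqtrtussr$qsro  (last char: 'o')
  sorted[10] = sr$qsrorurstpqtrtus  (last char: 's')
  sorted[11] = srorurstpqtrtussr$q  (last char: 'q')
  sorted[12] = ssr$qsrorurstpqtrtu  (last char: 'u')
  sorted[13] = stpqtrtussr$qsrorur  (last char: 'r')
  sorted[14] = tpqtrtussr$qsrorurs  (last char: 's')
  sorted[15] = trtussr$qsrorurstpq  (last char: 'q')
  sorted[16] = tussr$qsrorurstpqtr  (last char: 'r')
  sorted[17] = urstpqtrtussr$qsror  (last char: 'r')
  sorted[18] = ussr$qsrorurstpqtrt  (last char: 't')
Last column: rrt$pssutosqursqrrt
Original string S is at sorted index 3

Answer: rrt$pssutosqursqrrt
3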